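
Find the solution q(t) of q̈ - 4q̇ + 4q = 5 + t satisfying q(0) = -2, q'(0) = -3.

Characteristic equation r² - 4r + 4 = 0 has discriminant (-4)² - 4·(4) = 0, so r = 2 is a repeated root.
Hence q_h = (C1 + C2*t)*exp(2*t).
For the particular solution try q_p = A0 + A1*t. Substituting and matching coefficients of each power of t gives A0 = 3/2, A1 = 1/4, so q_p = 3/2 + t/4.
General solution: q = 3/2 + t/4 + C1*exp(2*t) + C2*t*exp(2*t).
Apply the initial conditions: q(0) = 3/2 + C1 = -2 and q'(0) = 1/4 + C2 + 2*C1 = -3. Solving gives C1 = -7/2, C2 = 15/4.

q = 3/2 - 7*exp(2*t)/2 + t/4 + 15*t*exp(2*t)/4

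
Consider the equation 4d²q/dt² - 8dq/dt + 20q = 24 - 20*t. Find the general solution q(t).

q = 4/5 - t + C1*cos(2*t)*exp(t) + C2*exp(t)*sin(2*t)

Divide through by 4: q'' - 2q' + 5q = 6 - 5*t.
Characteristic equation r² - 2r + 5 = 0 has discriminant (-2)² - 4·(5) = -16 < 0, so r = 1 ± 2i.
Hence q_h = C1*cos(2*t)*exp(t) + C2*exp(t)*sin(2*t).
For the particular solution try q_p = A0 + A1*t. Substituting and matching coefficients of each power of t gives A0 = 4/5, A1 = -1, so q_p = 4/5 - t.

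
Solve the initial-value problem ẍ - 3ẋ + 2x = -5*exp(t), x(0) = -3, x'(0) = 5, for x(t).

x = -6*exp(t) + 3*exp(2*t) + 5*t*exp(t)

Characteristic equation r² - 3r + 2 = 0 factors as (r - 1)(r - 2) = 0, so r = 1, 2.
Hence x_h = C1*exp(t) + C2*exp(2*t).
Since exp(t) solves the homogeneous equation (r = 1 is a root of multiplicity 1), multiply the trial by t. Try x_p = A*t*exp(t). Substituting into the equation and dividing by exp(t) gives A = 5, so x_p = 5*t*exp(t).
General solution: x = C1*exp(t) + C2*exp(2*t) + 5*t*exp(t).
Apply the initial conditions: x(0) = C1 + C2 = -3 and x'(0) = 5 + C1 + 2*C2 = 5. Solving gives C1 = -6, C2 = 3.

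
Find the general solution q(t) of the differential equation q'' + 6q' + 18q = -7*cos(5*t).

Characteristic equation r² + 6r + 18 = 0 has discriminant (6)² - 4·(18) = -36 < 0, so r = -3 ± 3i.
Hence q_h = C1*cos(3*t)*exp(-3*t) + C2*exp(-3*t)*sin(3*t).
Try q_p = A*cos(5*t) + B*sin(5*t). Substituting and equating the coefficients of cos(5t) and sin(5t) gives A = 49/949, B = -210/949, so q_p = -210*sin(5*t)/949 + 49*cos(5*t)/949.

q = -210*sin(5*t)/949 + 49*cos(5*t)/949 + C1*cos(3*t)*exp(-3*t) + C2*exp(-3*t)*sin(3*t)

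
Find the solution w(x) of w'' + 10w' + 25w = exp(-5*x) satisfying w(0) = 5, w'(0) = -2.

Characteristic equation r² + 10r + 25 = 0 has discriminant (10)² - 4·(25) = 0, so r = -5 is a repeated root.
Hence w_h = (C1 + C2*x)*exp(-5*x).
Since exp(-5*x) solves the homogeneous equation (r = -5 is a root of multiplicity 2), multiply the trial by x^2. Try w_p = A*x^2*exp(-5*x). Substituting into the equation and dividing by exp(-5*x) gives A = 1/2, so w_p = x^2*exp(-5*x)/2.
General solution: w = C1*exp(-5*x) + x^2*exp(-5*x)/2 + C2*x*exp(-5*x).
Apply the initial conditions: w(0) = C1 = 5 and w'(0) = C2 - 5*C1 = -2. Solving gives C1 = 5, C2 = 23.

w = 5*exp(-5*x) + x**2*exp(-5*x)/2 + 23*x*exp(-5*x)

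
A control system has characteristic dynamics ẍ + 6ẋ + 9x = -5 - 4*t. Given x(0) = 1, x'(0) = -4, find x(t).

x = -7/27 - 4*t/9 + 34*exp(-3*t)/27 + 2*t*exp(-3*t)/9

Characteristic equation r² + 6r + 9 = 0 has discriminant (6)² - 4·(9) = 0, so r = -3 is a repeated root.
Hence x_h = (C1 + C2*t)*exp(-3*t).
For the particular solution try x_p = A0 + A1*t. Substituting and matching coefficients of each power of t gives A0 = -7/27, A1 = -4/9, so x_p = -7/27 - 4*t/9.
General solution: x = -7/27 - 4*t/9 + C1*exp(-3*t) + C2*t*exp(-3*t).
Apply the initial conditions: x(0) = -7/27 + C1 = 1 and x'(0) = -4/9 + C2 - 3*C1 = -4. Solving gives C1 = 34/27, C2 = 2/9.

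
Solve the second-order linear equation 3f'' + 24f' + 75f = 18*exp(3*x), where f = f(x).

Divide through by 3: f'' + 8f' + 25f = 6*exp(3*x).
Characteristic equation r² + 8r + 25 = 0 has discriminant (8)² - 4·(25) = -36 < 0, so r = -4 ± 3i.
Hence f_h = C1*cos(3*x)*exp(-4*x) + C2*exp(-4*x)*sin(3*x).
Try f_p = A*exp(3*x). Substituting into the equation and dividing by exp(3*x) gives A = 3/29, so f_p = 3*exp(3*x)/29.

f = 3*exp(3*x)/29 + C1*cos(3*x)*exp(-4*x) + C2*exp(-4*x)*sin(3*x)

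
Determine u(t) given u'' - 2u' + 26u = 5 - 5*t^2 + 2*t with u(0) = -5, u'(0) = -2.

u = 463/2197 - 5*t**2/26 + 8*t/169 - 11448*cos(5*t)*exp(t)/2197 + 1390*exp(t)*sin(5*t)/2197

Characteristic equation r² - 2r + 26 = 0 has discriminant (-2)² - 4·(26) = -100 < 0, so r = 1 ± 5i.
Hence u_h = C1*cos(5*t)*exp(t) + C2*exp(t)*sin(5*t).
For the particular solution try u_p = A0 + A1*t + A2*t^2. Substituting and matching coefficients of each power of t gives A0 = 463/2197, A1 = 8/169, A2 = -5/26, so u_p = 463/2197 - 5*t^2/26 + 8*t/169.
General solution: u = 463/2197 - 5*t^2/26 + 8*t/169 + C1*cos(5*t)*exp(t) + C2*exp(t)*sin(5*t).
Apply the initial conditions: u(0) = 463/2197 + C1 = -5 and u'(0) = 8/169 + C1 + 5*C2 = -2. Solving gives C1 = -11448/2197, C2 = 1390/2197.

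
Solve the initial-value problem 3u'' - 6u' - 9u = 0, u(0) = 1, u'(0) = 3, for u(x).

u = exp(3*x)

Divide through by 3: u'' - 2u' - 3u = 0.
Characteristic equation r² - 2r - 3 = 0 factors as (r + 1)(r - 3) = 0, so r = -1, 3.
Hence u_h = C1*exp(-x) + C2*exp(3*x).
Apply the initial conditions: u(0) = C1 + C2 = 1 and u'(0) = -C1 + 3*C2 = 3. Solving gives C1 = 0, C2 = 1.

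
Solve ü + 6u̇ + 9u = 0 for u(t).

Characteristic equation r² + 6r + 9 = 0 has discriminant (6)² - 4·(9) = 0, so r = -3 is a repeated root.
Hence u_h = (C1 + C2*t)*exp(-3*t).

u = C1*exp(-3*t) + C2*t*exp(-3*t)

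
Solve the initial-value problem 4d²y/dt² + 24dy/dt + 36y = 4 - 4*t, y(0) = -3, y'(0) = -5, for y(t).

y = 5/27 - 86*exp(-3*t)/27 - t/9 - 130*t*exp(-3*t)/9

Divide through by 4: y'' + 6y' + 9y = 1 - t.
Characteristic equation r² + 6r + 9 = 0 has discriminant (6)² - 4·(9) = 0, so r = -3 is a repeated root.
Hence y_h = (C1 + C2*t)*exp(-3*t).
For the particular solution try y_p = A0 + A1*t. Substituting and matching coefficients of each power of t gives A0 = 5/27, A1 = -1/9, so y_p = 5/27 - t/9.
General solution: y = 5/27 - t/9 + C1*exp(-3*t) + C2*t*exp(-3*t).
Apply the initial conditions: y(0) = 5/27 + C1 = -3 and y'(0) = -1/9 + C2 - 3*C1 = -5. Solving gives C1 = -86/27, C2 = -130/9.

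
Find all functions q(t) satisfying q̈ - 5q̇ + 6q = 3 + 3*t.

Characteristic equation r² - 5r + 6 = 0 factors as (r - 3)(r - 2) = 0, so r = 3, 2.
Hence q_h = C1*exp(3*t) + C2*exp(2*t).
For the particular solution try q_p = A0 + A1*t. Substituting and matching coefficients of each power of t gives A0 = 11/12, A1 = 1/2, so q_p = 11/12 + t/2.

q = 11/12 + t/2 + C1*exp(3*t) + C2*exp(2*t)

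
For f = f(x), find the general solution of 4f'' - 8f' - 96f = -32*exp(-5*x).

Divide through by 4: f'' - 2f' - 24f = -8*exp(-5*x).
Characteristic equation r² - 2r - 24 = 0 factors as (r - 6)(r + 4) = 0, so r = 6, -4.
Hence f_h = C1*exp(6*x) + C2*exp(-4*x).
Try f_p = A*exp(-5*x). Substituting into the equation and dividing by exp(-5*x) gives A = -8/11, so f_p = -8*exp(-5*x)/11.

f = -8*exp(-5*x)/11 + C1*exp(6*x) + C2*exp(-4*x)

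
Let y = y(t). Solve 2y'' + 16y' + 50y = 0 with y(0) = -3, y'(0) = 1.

Divide through by 2: y'' + 8y' + 25y = 0.
Characteristic equation r² + 8r + 25 = 0 has discriminant (8)² - 4·(25) = -36 < 0, so r = -4 ± 3i.
Hence y_h = C1*cos(3*t)*exp(-4*t) + C2*exp(-4*t)*sin(3*t).
Apply the initial conditions: y(0) = C1 = -3 and y'(0) = -4*C1 + 3*C2 = 1. Solving gives C1 = -3, C2 = -11/3.

y = -3*cos(3*t)*exp(-4*t) - 11*exp(-4*t)*sin(3*t)/3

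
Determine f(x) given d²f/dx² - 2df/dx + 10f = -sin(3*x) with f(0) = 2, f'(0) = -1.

f = -6*cos(3*x)/37 - sin(3*x)/37 - 38*exp(x)*sin(3*x)/37 + 80*cos(3*x)*exp(x)/37

Characteristic equation r² - 2r + 10 = 0 has discriminant (-2)² - 4·(10) = -36 < 0, so r = 1 ± 3i.
Hence f_h = C1*cos(3*x)*exp(x) + C2*exp(x)*sin(3*x).
Try f_p = A*cos(3*x) + B*sin(3*x). Substituting and equating the coefficients of cos(3x) and sin(3x) gives A = -6/37, B = -1/37, so f_p = -6*cos(3*x)/37 - sin(3*x)/37.
General solution: f = -6*cos(3*x)/37 - sin(3*x)/37 + C1*cos(3*x)*exp(x) + C2*exp(x)*sin(3*x).
Apply the initial conditions: f(0) = -6/37 + C1 = 2 and f'(0) = -3/37 + C1 + 3*C2 = -1. Solving gives C1 = 80/37, C2 = -38/37.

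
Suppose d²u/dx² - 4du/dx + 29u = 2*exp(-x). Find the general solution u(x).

Characteristic equation r² - 4r + 29 = 0 has discriminant (-4)² - 4·(29) = -100 < 0, so r = 2 ± 5i.
Hence u_h = C1*cos(5*x)*exp(2*x) + C2*exp(2*x)*sin(5*x).
Try u_p = A*exp(-x). Substituting into the equation and dividing by exp(-x) gives A = 1/17, so u_p = exp(-x)/17.

u = exp(-x)/17 + C1*cos(5*x)*exp(2*x) + C2*exp(2*x)*sin(5*x)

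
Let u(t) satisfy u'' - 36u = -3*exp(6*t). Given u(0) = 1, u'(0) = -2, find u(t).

u = 17*exp(6*t)/48 + 31*exp(-6*t)/48 - t*exp(6*t)/4

Characteristic equation r² - 36 = 0 factors as (r + 6)(r - 6) = 0, so r = -6, 6.
Hence u_h = C1*exp(-6*t) + C2*exp(6*t).
Since exp(6*t) solves the homogeneous equation (r = 6 is a root of multiplicity 1), multiply the trial by t. Try u_p = A*t*exp(6*t). Substituting into the equation and dividing by exp(6*t) gives A = -1/4, so u_p = -t*exp(6*t)/4.
General solution: u = C1*exp(-6*t) + C2*exp(6*t) - t*exp(6*t)/4.
Apply the initial conditions: u(0) = C1 + C2 = 1 and u'(0) = -1/4 - 6*C1 + 6*C2 = -2. Solving gives C1 = 31/48, C2 = 17/48.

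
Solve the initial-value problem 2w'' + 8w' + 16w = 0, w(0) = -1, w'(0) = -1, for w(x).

w = -cos(2*x)*exp(-2*x) - 3*exp(-2*x)*sin(2*x)/2

Divide through by 2: w'' + 4w' + 8w = 0.
Characteristic equation r² + 4r + 8 = 0 has discriminant (4)² - 4·(8) = -16 < 0, so r = -2 ± 2i.
Hence w_h = C1*cos(2*x)*exp(-2*x) + C2*exp(-2*x)*sin(2*x).
Apply the initial conditions: w(0) = C1 = -1 and w'(0) = -2*C1 + 2*C2 = -1. Solving gives C1 = -1, C2 = -3/2.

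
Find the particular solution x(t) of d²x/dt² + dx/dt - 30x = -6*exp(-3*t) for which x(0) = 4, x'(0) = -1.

Characteristic equation r² + r - 30 = 0 factors as (r - 5)(r + 6) = 0, so r = 5, -6.
Hence x_h = C1*exp(5*t) + C2*exp(-6*t).
Try x_p = A*exp(-3*t). Substituting into the equation and dividing by exp(-3*t) gives A = 1/4, so x_p = exp(-3*t)/4.
General solution: x = exp(-3*t)/4 + C1*exp(5*t) + C2*exp(-6*t).
Apply the initial conditions: x(0) = 1/4 + C1 + C2 = 4 and x'(0) = -3/4 - 6*C2 + 5*C1 = -1. Solving gives C1 = 89/44, C2 = 19/11.

x = exp(-3*t)/4 + 19*exp(-6*t)/11 + 89*exp(5*t)/44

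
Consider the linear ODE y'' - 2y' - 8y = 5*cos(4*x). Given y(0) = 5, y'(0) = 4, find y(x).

Characteristic equation r² - 2r - 8 = 0 factors as (r + 2)(r - 4) = 0, so r = -2, 4.
Hence y_h = C1*exp(-2*x) + C2*exp(4*x).
Try y_p = A*cos(4*x) + B*sin(4*x). Substituting and equating the coefficients of cos(4x) and sin(4x) gives A = -3/16, B = -1/16, so y_p = -3*cos(4*x)/16 - sin(4*x)/16.
General solution: y = -3*cos(4*x)/16 - sin(4*x)/16 + C1*exp(-2*x) + C2*exp(4*x).
Apply the initial conditions: y(0) = -3/16 + C1 + C2 = 5 and y'(0) = -1/4 - 2*C1 + 4*C2 = 4. Solving gives C1 = 11/4, C2 = 39/16.

y = -3*cos(4*x)/16 - sin(4*x)/16 + 11*exp(-2*x)/4 + 39*exp(4*x)/16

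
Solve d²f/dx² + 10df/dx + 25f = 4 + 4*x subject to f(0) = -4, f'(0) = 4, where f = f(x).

f = 12/125 - 512*exp(-5*x)/125 + 4*x/25 - 416*x*exp(-5*x)/25

Characteristic equation r² + 10r + 25 = 0 has discriminant (10)² - 4·(25) = 0, so r = -5 is a repeated root.
Hence f_h = (C1 + C2*x)*exp(-5*x).
For the particular solution try f_p = A0 + A1*x. Substituting and matching coefficients of each power of x gives A0 = 12/125, A1 = 4/25, so f_p = 12/125 + 4*x/25.
General solution: f = 12/125 + 4*x/25 + C1*exp(-5*x) + C2*x*exp(-5*x).
Apply the initial conditions: f(0) = 12/125 + C1 = -4 and f'(0) = 4/25 + C2 - 5*C1 = 4. Solving gives C1 = -512/125, C2 = -416/25.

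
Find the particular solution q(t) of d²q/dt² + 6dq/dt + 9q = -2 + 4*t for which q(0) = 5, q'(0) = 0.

q = -14/27 + 4*t/9 + 149*exp(-3*t)/27 + 145*t*exp(-3*t)/9

Characteristic equation r² + 6r + 9 = 0 has discriminant (6)² - 4·(9) = 0, so r = -3 is a repeated root.
Hence q_h = (C1 + C2*t)*exp(-3*t).
For the particular solution try q_p = A0 + A1*t. Substituting and matching coefficients of each power of t gives A0 = -14/27, A1 = 4/9, so q_p = -14/27 + 4*t/9.
General solution: q = -14/27 + 4*t/9 + C1*exp(-3*t) + C2*t*exp(-3*t).
Apply the initial conditions: q(0) = -14/27 + C1 = 5 and q'(0) = 4/9 + C2 - 3*C1 = 0. Solving gives C1 = 149/27, C2 = 145/9.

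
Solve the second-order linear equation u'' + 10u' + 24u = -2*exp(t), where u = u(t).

u = -2*exp(t)/35 + C1*exp(-6*t) + C2*exp(-4*t)

Characteristic equation r² + 10r + 24 = 0 factors as (r + 6)(r + 4) = 0, so r = -6, -4.
Hence u_h = C1*exp(-6*t) + C2*exp(-4*t).
Try u_p = A*exp(t). Substituting into the equation and dividing by exp(t) gives A = -2/35, so u_p = -2*exp(t)/35.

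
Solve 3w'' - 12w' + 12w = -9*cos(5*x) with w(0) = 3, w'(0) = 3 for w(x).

w = 60*sin(5*x)/841 + 63*cos(5*x)/841 + 2460*exp(2*x)/841 - 93*x*exp(2*x)/29

Divide through by 3: w'' - 4w' + 4w = -3*cos(5*x).
Characteristic equation r² - 4r + 4 = 0 has discriminant (-4)² - 4·(4) = 0, so r = 2 is a repeated root.
Hence w_h = (C1 + C2*x)*exp(2*x).
Try w_p = A*cos(5*x) + B*sin(5*x). Substituting and equating the coefficients of cos(5x) and sin(5x) gives A = 63/841, B = 60/841, so w_p = 60*sin(5*x)/841 + 63*cos(5*x)/841.
General solution: w = 60*sin(5*x)/841 + 63*cos(5*x)/841 + C1*exp(2*x) + C2*x*exp(2*x).
Apply the initial conditions: w(0) = 63/841 + C1 = 3 and w'(0) = 300/841 + C2 + 2*C1 = 3. Solving gives C1 = 2460/841, C2 = -93/29.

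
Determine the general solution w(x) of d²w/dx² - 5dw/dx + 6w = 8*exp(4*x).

w = 4*exp(4*x) + C1*exp(3*x) + C2*exp(2*x)

Characteristic equation r² - 5r + 6 = 0 factors as (r - 3)(r - 2) = 0, so r = 3, 2.
Hence w_h = C1*exp(3*x) + C2*exp(2*x).
Try w_p = A*exp(4*x). Substituting into the equation and dividing by exp(4*x) gives A = 4, so w_p = 4*exp(4*x).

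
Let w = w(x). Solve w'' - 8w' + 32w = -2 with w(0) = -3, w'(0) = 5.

w = -1/16 - 47*cos(4*x)*exp(4*x)/16 + 67*exp(4*x)*sin(4*x)/16

Characteristic equation r² - 8r + 32 = 0 has discriminant (-8)² - 4·(32) = -64 < 0, so r = 4 ± 4i.
Hence w_h = C1*cos(4*x)*exp(4*x) + C2*exp(4*x)*sin(4*x).
For the particular solution try w_p = A0. Substituting and matching coefficients of each power of x gives A0 = -1/16, so w_p = -1/16.
General solution: w = -1/16 + C1*cos(4*x)*exp(4*x) + C2*exp(4*x)*sin(4*x).
Apply the initial conditions: w(0) = -1/16 + C1 = -3 and w'(0) = 4*C1 + 4*C2 = 5. Solving gives C1 = -47/16, C2 = 67/16.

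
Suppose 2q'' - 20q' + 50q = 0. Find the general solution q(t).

q = C1*exp(5*t) + C2*t*exp(5*t)

Divide through by 2: q'' - 10q' + 25q = 0.
Characteristic equation r² - 10r + 25 = 0 has discriminant (-10)² - 4·(25) = 0, so r = 5 is a repeated root.
Hence q_h = (C1 + C2*t)*exp(5*t).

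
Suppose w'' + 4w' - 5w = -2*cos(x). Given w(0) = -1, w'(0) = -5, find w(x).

Characteristic equation r² + 4r - 5 = 0 factors as (r + 5)(r - 1) = 0, so r = -5, 1.
Hence w_h = C1*exp(-5*x) + C2*exp(x).
Try w_p = A*cos(x) + B*sin(x). Substituting and equating the coefficients of cos(x) and sin(x) gives A = 3/13, B = -2/13, so w_p = -2*sin(x)/13 + 3*cos(x)/13.
General solution: w = -2*sin(x)/13 + 3*cos(x)/13 + C1*exp(-5*x) + C2*exp(x).
Apply the initial conditions: w(0) = 3/13 + C1 + C2 = -1 and w'(0) = -2/13 + C2 - 5*C1 = -5. Solving gives C1 = 47/78, C2 = -11/6.

w = -11*exp(x)/6 - 2*sin(x)/13 + 3*cos(x)/13 + 47*exp(-5*x)/78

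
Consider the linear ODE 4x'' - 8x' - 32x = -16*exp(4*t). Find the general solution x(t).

Divide through by 4: x'' - 2x' - 8x = -4*exp(4*t).
Characteristic equation r² - 2r - 8 = 0 factors as (r + 2)(r - 4) = 0, so r = -2, 4.
Hence x_h = C1*exp(-2*t) + C2*exp(4*t).
Since exp(4*t) solves the homogeneous equation (r = 4 is a root of multiplicity 1), multiply the trial by t. Try x_p = A*t*exp(4*t). Substituting into the equation and dividing by exp(4*t) gives A = -2/3, so x_p = -2*t*exp(4*t)/3.

x = C1*exp(-2*t) + C2*exp(4*t) - 2*t*exp(4*t)/3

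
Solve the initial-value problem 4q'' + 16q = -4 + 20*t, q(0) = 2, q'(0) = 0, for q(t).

Divide through by 4: q'' + 4q = -1 + 5*t.
Characteristic equation r² + 4 = 0 has discriminant (0)² - 4·(4) = -16 < 0, so r = ± 2i.
Hence q_h = C1*cos(2*t) + C2*sin(2*t).
For the particular solution try q_p = A0 + A1*t. Substituting and matching coefficients of each power of t gives A0 = -1/4, A1 = 5/4, so q_p = -1/4 + 5*t/4.
General solution: q = -1/4 + 5*t/4 + C1*cos(2*t) + C2*sin(2*t).
Apply the initial conditions: q(0) = -1/4 + C1 = 2 and q'(0) = 5/4 + 2*C2 = 0. Solving gives C1 = 9/4, C2 = -5/8.

q = -1/4 - 5*sin(2*t)/8 + 5*t/4 + 9*cos(2*t)/4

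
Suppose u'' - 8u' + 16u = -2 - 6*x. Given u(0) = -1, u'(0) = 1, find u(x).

u = -5/16 - 11*exp(4*x)/16 - 3*x/8 + 33*x*exp(4*x)/8

Characteristic equation r² - 8r + 16 = 0 has discriminant (-8)² - 4·(16) = 0, so r = 4 is a repeated root.
Hence u_h = (C1 + C2*x)*exp(4*x).
For the particular solution try u_p = A0 + A1*x. Substituting and matching coefficients of each power of x gives A0 = -5/16, A1 = -3/8, so u_p = -5/16 - 3*x/8.
General solution: u = -5/16 - 3*x/8 + C1*exp(4*x) + C2*x*exp(4*x).
Apply the initial conditions: u(0) = -5/16 + C1 = -1 and u'(0) = -3/8 + C2 + 4*C1 = 1. Solving gives C1 = -11/16, C2 = 33/8.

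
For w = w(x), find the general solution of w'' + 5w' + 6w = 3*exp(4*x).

Characteristic equation r² + 5r + 6 = 0 factors as (r + 2)(r + 3) = 0, so r = -2, -3.
Hence w_h = C1*exp(-2*x) + C2*exp(-3*x).
Try w_p = A*exp(4*x). Substituting into the equation and dividing by exp(4*x) gives A = 1/14, so w_p = exp(4*x)/14.

w = exp(4*x)/14 + C1*exp(-2*x) + C2*exp(-3*x)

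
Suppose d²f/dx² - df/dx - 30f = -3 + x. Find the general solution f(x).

Characteristic equation r² - r - 30 = 0 factors as (r + 5)(r - 6) = 0, so r = -5, 6.
Hence f_h = C1*exp(-5*x) + C2*exp(6*x).
For the particular solution try f_p = A0 + A1*x. Substituting and matching coefficients of each power of x gives A0 = 91/900, A1 = -1/30, so f_p = 91/900 - x/30.

f = 91/900 - x/30 + C1*exp(-5*x) + C2*exp(6*x)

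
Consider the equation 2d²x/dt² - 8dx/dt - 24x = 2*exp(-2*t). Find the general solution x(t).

x = C1*exp(6*t) + C2*exp(-2*t) - t*exp(-2*t)/8

Divide through by 2: x'' - 4x' - 12x = exp(-2*t).
Characteristic equation r² - 4r - 12 = 0 factors as (r - 6)(r + 2) = 0, so r = 6, -2.
Hence x_h = C1*exp(6*t) + C2*exp(-2*t).
Since exp(-2*t) solves the homogeneous equation (r = -2 is a root of multiplicity 1), multiply the trial by t. Try x_p = A*t*exp(-2*t). Substituting into the equation and dividing by exp(-2*t) gives A = -1/8, so x_p = -t*exp(-2*t)/8.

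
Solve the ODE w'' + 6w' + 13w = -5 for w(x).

Characteristic equation r² + 6r + 13 = 0 has discriminant (6)² - 4·(13) = -16 < 0, so r = -3 ± 2i.
Hence w_h = C1*cos(2*x)*exp(-3*x) + C2*exp(-3*x)*sin(2*x).
For the particular solution try w_p = A0. Substituting and matching coefficients of each power of x gives A0 = -5/13, so w_p = -5/13.

w = -5/13 + C1*cos(2*x)*exp(-3*x) + C2*exp(-3*x)*sin(2*x)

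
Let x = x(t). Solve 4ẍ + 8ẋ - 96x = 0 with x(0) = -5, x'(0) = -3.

Divide through by 4: x'' + 2x' - 24x = 0.
Characteristic equation r² + 2r - 24 = 0 factors as (r + 6)(r - 4) = 0, so r = -6, 4.
Hence x_h = C1*exp(-6*t) + C2*exp(4*t).
Apply the initial conditions: x(0) = C1 + C2 = -5 and x'(0) = -6*C1 + 4*C2 = -3. Solving gives C1 = -17/10, C2 = -33/10.

x = -33*exp(4*t)/10 - 17*exp(-6*t)/10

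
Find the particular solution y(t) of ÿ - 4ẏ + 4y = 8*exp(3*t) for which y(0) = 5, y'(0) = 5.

Characteristic equation r² - 4r + 4 = 0 has discriminant (-4)² - 4·(4) = 0, so r = 2 is a repeated root.
Hence y_h = (C1 + C2*t)*exp(2*t).
Try y_p = A*exp(3*t). Substituting into the equation and dividing by exp(3*t) gives A = 8, so y_p = 8*exp(3*t).
General solution: y = 8*exp(3*t) + C1*exp(2*t) + C2*t*exp(2*t).
Apply the initial conditions: y(0) = 8 + C1 = 5 and y'(0) = 24 + C2 + 2*C1 = 5. Solving gives C1 = -3, C2 = -13.

y = -3*exp(2*t) + 8*exp(3*t) - 13*t*exp(2*t)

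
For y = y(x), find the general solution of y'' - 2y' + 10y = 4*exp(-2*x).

y = 2*exp(-2*x)/9 + C1*cos(3*x)*exp(x) + C2*exp(x)*sin(3*x)

Characteristic equation r² - 2r + 10 = 0 has discriminant (-2)² - 4·(10) = -36 < 0, so r = 1 ± 3i.
Hence y_h = C1*cos(3*x)*exp(x) + C2*exp(x)*sin(3*x).
Try y_p = A*exp(-2*x). Substituting into the equation and dividing by exp(-2*x) gives A = 2/9, so y_p = 2*exp(-2*x)/9.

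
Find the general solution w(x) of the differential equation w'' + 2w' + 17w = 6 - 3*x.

Characteristic equation r² + 2r + 17 = 0 has discriminant (2)² - 4·(17) = -64 < 0, so r = -1 ± 4i.
Hence w_h = C1*cos(4*x)*exp(-x) + C2*exp(-x)*sin(4*x).
For the particular solution try w_p = A0 + A1*x. Substituting and matching coefficients of each power of x gives A0 = 108/289, A1 = -3/17, so w_p = 108/289 - 3*x/17.

w = 108/289 - 3*x/17 + C1*cos(4*x)*exp(-x) + C2*exp(-x)*sin(4*x)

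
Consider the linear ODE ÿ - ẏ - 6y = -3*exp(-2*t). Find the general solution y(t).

y = C1*exp(-2*t) + C2*exp(3*t) + 3*t*exp(-2*t)/5

Characteristic equation r² - r - 6 = 0 factors as (r + 2)(r - 3) = 0, so r = -2, 3.
Hence y_h = C1*exp(-2*t) + C2*exp(3*t).
Since exp(-2*t) solves the homogeneous equation (r = -2 is a root of multiplicity 1), multiply the trial by t. Try y_p = A*t*exp(-2*t). Substituting into the equation and dividing by exp(-2*t) gives A = 3/5, so y_p = 3*t*exp(-2*t)/5.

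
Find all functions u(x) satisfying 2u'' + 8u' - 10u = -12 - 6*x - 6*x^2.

Divide through by 2: u'' + 4u' - 5u = -6 - 3*x - 3*x^2.
Characteristic equation r² + 4r - 5 = 0 factors as (r - 1)(r + 5) = 0, so r = 1, -5.
Hence u_h = C1*exp(x) + C2*exp(-5*x).
For the particular solution try u_p = A0 + A1*x + A2*x^2. Substituting and matching coefficients of each power of x gives A0 = 336/125, A1 = 39/25, A2 = 3/5, so u_p = 336/125 + 3*x^2/5 + 39*x/25.

u = 336/125 + 3*x**2/5 + 39*x/25 + C1*exp(x) + C2*exp(-5*x)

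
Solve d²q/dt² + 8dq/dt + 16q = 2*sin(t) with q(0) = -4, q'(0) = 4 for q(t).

Characteristic equation r² + 8r + 16 = 0 has discriminant (8)² - 4·(16) = 0, so r = -4 is a repeated root.
Hence q_h = (C1 + C2*t)*exp(-4*t).
Try q_p = A*cos(t) + B*sin(t). Substituting and equating the coefficients of cos(t) and sin(t) gives A = -16/289, B = 30/289, so q_p = -16*cos(t)/289 + 30*sin(t)/289.
General solution: q = -16*cos(t)/289 + 30*sin(t)/289 + C1*exp(-4*t) + C2*t*exp(-4*t).
Apply the initial conditions: q(0) = -16/289 + C1 = -4 and q'(0) = 30/289 + C2 - 4*C1 = 4. Solving gives C1 = -1140/289, C2 = -202/17.

q = -1140*exp(-4*t)/289 - 16*cos(t)/289 + 30*sin(t)/289 - 202*t*exp(-4*t)/17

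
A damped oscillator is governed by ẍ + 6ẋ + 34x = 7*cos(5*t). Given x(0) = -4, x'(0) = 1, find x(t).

x = 7*cos(5*t)/109 + 70*sin(5*t)/327 - 802*exp(-3*t)*sin(5*t)/327 - 443*cos(5*t)*exp(-3*t)/109

Characteristic equation r² + 6r + 34 = 0 has discriminant (6)² - 4·(34) = -100 < 0, so r = -3 ± 5i.
Hence x_h = C1*cos(5*t)*exp(-3*t) + C2*exp(-3*t)*sin(5*t).
Try x_p = A*cos(5*t) + B*sin(5*t). Substituting and equating the coefficients of cos(5t) and sin(5t) gives A = 7/109, B = 70/327, so x_p = 7*cos(5*t)/109 + 70*sin(5*t)/327.
General solution: x = 7*cos(5*t)/109 + 70*sin(5*t)/327 + C1*cos(5*t)*exp(-3*t) + C2*exp(-3*t)*sin(5*t).
Apply the initial conditions: x(0) = 7/109 + C1 = -4 and x'(0) = 350/327 - 3*C1 + 5*C2 = 1. Solving gives C1 = -443/109, C2 = -802/327.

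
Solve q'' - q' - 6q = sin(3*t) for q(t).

Characteristic equation r² - r - 6 = 0 factors as (r - 3)(r + 2) = 0, so r = 3, -2.
Hence q_h = C1*exp(3*t) + C2*exp(-2*t).
Try q_p = A*cos(3*t) + B*sin(3*t). Substituting and equating the coefficients of cos(3t) and sin(3t) gives A = 1/78, B = -5/78, so q_p = -5*sin(3*t)/78 + cos(3*t)/78.

q = -5*sin(3*t)/78 + cos(3*t)/78 + C1*exp(3*t) + C2*exp(-2*t)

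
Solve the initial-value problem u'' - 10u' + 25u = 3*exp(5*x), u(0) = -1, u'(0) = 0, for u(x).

u = -exp(5*x) + 5*x*exp(5*x) + 3*x**2*exp(5*x)/2

Characteristic equation r² - 10r + 25 = 0 has discriminant (-10)² - 4·(25) = 0, so r = 5 is a repeated root.
Hence u_h = (C1 + C2*x)*exp(5*x).
Since exp(5*x) solves the homogeneous equation (r = 5 is a root of multiplicity 2), multiply the trial by x^2. Try u_p = A*x^2*exp(5*x). Substituting into the equation and dividing by exp(5*x) gives A = 3/2, so u_p = 3*x^2*exp(5*x)/2.
General solution: u = C1*exp(5*x) + 3*x^2*exp(5*x)/2 + C2*x*exp(5*x).
Apply the initial conditions: u(0) = C1 = -1 and u'(0) = C2 + 5*C1 = 0. Solving gives C1 = -1, C2 = 5.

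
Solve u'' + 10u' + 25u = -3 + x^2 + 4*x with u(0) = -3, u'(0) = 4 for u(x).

Characteristic equation r² + 10r + 25 = 0 has discriminant (10)² - 4·(25) = 0, so r = -5 is a repeated root.
Hence u_h = (C1 + C2*x)*exp(-5*x).
For the particular solution try u_p = A0 + A1*x + A2*x^2. Substituting and matching coefficients of each power of x gives A0 = -109/625, A1 = 16/125, A2 = 1/25, so u_p = -109/625 + x^2/25 + 16*x/125.
General solution: u = -109/625 + x^2/25 + 16*x/125 + C1*exp(-5*x) + C2*x*exp(-5*x).
Apply the initial conditions: u(0) = -109/625 + C1 = -3 and u'(0) = 16/125 + C2 - 5*C1 = 4. Solving gives C1 = -1766/625, C2 = -1282/125.

u = -109/625 - 1766*exp(-5*x)/625 + x**2/25 + 16*x/125 - 1282*x*exp(-5*x)/125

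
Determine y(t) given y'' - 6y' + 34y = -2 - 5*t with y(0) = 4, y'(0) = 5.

Characteristic equation r² - 6r + 34 = 0 has discriminant (-6)² - 4·(34) = -100 < 0, so r = 3 ± 5i.
Hence y_h = C1*cos(5*t)*exp(3*t) + C2*exp(3*t)*sin(5*t).
For the particular solution try y_p = A0 + A1*t. Substituting and matching coefficients of each power of t gives A0 = -49/578, A1 = -5/34, so y_p = -49/578 - 5*t/34.
General solution: y = -49/578 - 5*t/34 + C1*cos(5*t)*exp(3*t) + C2*exp(3*t)*sin(5*t).
Apply the initial conditions: y(0) = -49/578 + C1 = 4 and y'(0) = -5/34 + 3*C1 + 5*C2 = 5. Solving gives C1 = 2361/578, C2 = -2054/1445.

y = -49/578 - 5*t/34 - 2054*exp(3*t)*sin(5*t)/1445 + 2361*cos(5*t)*exp(3*t)/578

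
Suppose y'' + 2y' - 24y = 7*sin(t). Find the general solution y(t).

Characteristic equation r² + 2r - 24 = 0 factors as (r - 4)(r + 6) = 0, so r = 4, -6.
Hence y_h = C1*exp(4*t) + C2*exp(-6*t).
Try y_p = A*cos(t) + B*sin(t). Substituting and equating the coefficients of cos(t) and sin(t) gives A = -14/629, B = -175/629, so y_p = -175*sin(t)/629 - 14*cos(t)/629.

y = -175*sin(t)/629 - 14*cos(t)/629 + C1*exp(4*t) + C2*exp(-6*t)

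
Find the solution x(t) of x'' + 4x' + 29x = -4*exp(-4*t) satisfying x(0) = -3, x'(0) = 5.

Characteristic equation r² + 4r + 29 = 0 has discriminant (4)² - 4·(29) = -100 < 0, so r = -2 ± 5i.
Hence x_h = C1*cos(5*t)*exp(-2*t) + C2*exp(-2*t)*sin(5*t).
Try x_p = A*exp(-4*t). Substituting into the equation and dividing by exp(-4*t) gives A = -4/29, so x_p = -4*exp(-4*t)/29.
General solution: x = -4*exp(-4*t)/29 + C1*cos(5*t)*exp(-2*t) + C2*exp(-2*t)*sin(5*t).
Apply the initial conditions: x(0) = -4/29 + C1 = -3 and x'(0) = 16/29 - 2*C1 + 5*C2 = 5. Solving gives C1 = -83/29, C2 = -37/145.

x = -4*exp(-4*t)/29 - 83*cos(5*t)*exp(-2*t)/29 - 37*exp(-2*t)*sin(5*t)/145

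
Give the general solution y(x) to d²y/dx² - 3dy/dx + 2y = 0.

Characteristic equation r² - 3r + 2 = 0 factors as (r - 1)(r - 2) = 0, so r = 1, 2.
Hence y_h = C1*exp(x) + C2*exp(2*x).

y = C1*exp(x) + C2*exp(2*x)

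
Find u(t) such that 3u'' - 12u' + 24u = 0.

Divide through by 3: u'' - 4u' + 8u = 0.
Characteristic equation r² - 4r + 8 = 0 has discriminant (-4)² - 4·(8) = -16 < 0, so r = 2 ± 2i.
Hence u_h = C1*cos(2*t)*exp(2*t) + C2*exp(2*t)*sin(2*t).

u = C1*cos(2*t)*exp(2*t) + C2*exp(2*t)*sin(2*t)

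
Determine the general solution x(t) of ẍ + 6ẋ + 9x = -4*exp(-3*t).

x = C1*exp(-3*t) - 2*t**2*exp(-3*t) + C2*t*exp(-3*t)

Characteristic equation r² + 6r + 9 = 0 has discriminant (6)² - 4·(9) = 0, so r = -3 is a repeated root.
Hence x_h = (C1 + C2*t)*exp(-3*t).
Since exp(-3*t) solves the homogeneous equation (r = -3 is a root of multiplicity 2), multiply the trial by t^2. Try x_p = A*t^2*exp(-3*t). Substituting into the equation and dividing by exp(-3*t) gives A = -2, so x_p = -2*t^2*exp(-3*t).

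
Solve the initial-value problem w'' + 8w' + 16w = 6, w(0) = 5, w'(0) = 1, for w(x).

w = 3/8 + 37*exp(-4*x)/8 + 39*x*exp(-4*x)/2

Characteristic equation r² + 8r + 16 = 0 has discriminant (8)² - 4·(16) = 0, so r = -4 is a repeated root.
Hence w_h = (C1 + C2*x)*exp(-4*x).
For the particular solution try w_p = A0. Substituting and matching coefficients of each power of x gives A0 = 3/8, so w_p = 3/8.
General solution: w = 3/8 + C1*exp(-4*x) + C2*x*exp(-4*x).
Apply the initial conditions: w(0) = 3/8 + C1 = 5 and w'(0) = C2 - 4*C1 = 1. Solving gives C1 = 37/8, C2 = 39/2.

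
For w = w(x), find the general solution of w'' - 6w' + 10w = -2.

Characteristic equation r² - 6r + 10 = 0 has discriminant (-6)² - 4·(10) = -4 < 0, so r = 3 ± i.
Hence w_h = C1*cos(x)*exp(3*x) + C2*exp(3*x)*sin(x).
For the particular solution try w_p = A0. Substituting and matching coefficients of each power of x gives A0 = -1/5, so w_p = -1/5.

w = -1/5 + C1*cos(x)*exp(3*x) + C2*exp(3*x)*sin(x)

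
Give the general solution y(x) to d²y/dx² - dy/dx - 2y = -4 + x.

Characteristic equation r² - r - 2 = 0 factors as (r - 2)(r + 1) = 0, so r = 2, -1.
Hence y_h = C1*exp(2*x) + C2*exp(-x).
For the particular solution try y_p = A0 + A1*x. Substituting and matching coefficients of each power of x gives A0 = 9/4, A1 = -1/2, so y_p = 9/4 - x/2.

y = 9/4 - x/2 + C1*exp(2*x) + C2*exp(-x)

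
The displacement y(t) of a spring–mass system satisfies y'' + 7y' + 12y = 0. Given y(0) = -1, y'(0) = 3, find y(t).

Characteristic equation r² + 7r + 12 = 0 factors as (r + 3)(r + 4) = 0, so r = -3, -4.
Hence y_h = C1*exp(-3*t) + C2*exp(-4*t).
Apply the initial conditions: y(0) = C1 + C2 = -1 and y'(0) = -4*C2 - 3*C1 = 3. Solving gives C1 = -1, C2 = 0.

y = -exp(-3*t)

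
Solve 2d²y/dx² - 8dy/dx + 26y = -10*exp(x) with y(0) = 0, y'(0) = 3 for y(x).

y = -exp(x)/2 + cos(3*x)*exp(2*x)/2 + 5*exp(2*x)*sin(3*x)/6

Divide through by 2: y'' - 4y' + 13y = -5*exp(x).
Characteristic equation r² - 4r + 13 = 0 has discriminant (-4)² - 4·(13) = -36 < 0, so r = 2 ± 3i.
Hence y_h = C1*cos(3*x)*exp(2*x) + C2*exp(2*x)*sin(3*x).
Try y_p = A*exp(x). Substituting into the equation and dividing by exp(x) gives A = -1/2, so y_p = -exp(x)/2.
General solution: y = -exp(x)/2 + C1*cos(3*x)*exp(2*x) + C2*exp(2*x)*sin(3*x).
Apply the initial conditions: y(0) = -1/2 + C1 = 0 and y'(0) = -1/2 + 2*C1 + 3*C2 = 3. Solving gives C1 = 1/2, C2 = 5/6.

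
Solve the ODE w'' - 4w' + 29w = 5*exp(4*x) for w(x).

Characteristic equation r² - 4r + 29 = 0 has discriminant (-4)² - 4·(29) = -100 < 0, so r = 2 ± 5i.
Hence w_h = C1*cos(5*x)*exp(2*x) + C2*exp(2*x)*sin(5*x).
Try w_p = A*exp(4*x). Substituting into the equation and dividing by exp(4*x) gives A = 5/29, so w_p = 5*exp(4*x)/29.

w = 5*exp(4*x)/29 + C1*cos(5*x)*exp(2*x) + C2*exp(2*x)*sin(5*x)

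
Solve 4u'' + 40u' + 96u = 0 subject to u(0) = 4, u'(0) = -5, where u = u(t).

u = -11*exp(-6*t)/2 + 19*exp(-4*t)/2

Divide through by 4: u'' + 10u' + 24u = 0.
Characteristic equation r² + 10r + 24 = 0 factors as (r + 4)(r + 6) = 0, so r = -4, -6.
Hence u_h = C1*exp(-4*t) + C2*exp(-6*t).
Apply the initial conditions: u(0) = C1 + C2 = 4 and u'(0) = -6*C2 - 4*C1 = -5. Solving gives C1 = 19/2, C2 = -11/2.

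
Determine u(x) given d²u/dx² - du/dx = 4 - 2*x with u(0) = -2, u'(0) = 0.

u = -4 + x**2 - 2*x + 2*exp(x)

Characteristic equation r² - r = 0 factors as (r - 1)r = 0, so r = 1, 0.
Hence u_h = C1*exp(x) + C2.
Since 0 is a characteristic root (multiplicity 1), multiply the polynomial trial by x: try u_p = x*(A0 + A1*x). Substituting and matching coefficients of each power of x gives A0 = -2, A1 = 1, so u_p = x^2 - 2*x.
General solution: u = C2 + x^2 - 2*x + C1*exp(x).
Apply the initial conditions: u(0) = C1 + C2 = -2 and u'(0) = -2 + C1 = 0. Solving gives C1 = 2, C2 = -4.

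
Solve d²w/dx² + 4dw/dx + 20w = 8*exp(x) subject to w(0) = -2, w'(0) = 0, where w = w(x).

Characteristic equation r² + 4r + 20 = 0 has discriminant (4)² - 4·(20) = -64 < 0, so r = -2 ± 4i.
Hence w_h = C1*cos(4*x)*exp(-2*x) + C2*exp(-2*x)*sin(4*x).
Try w_p = A*exp(x). Substituting into the equation and dividing by exp(x) gives A = 8/25, so w_p = 8*exp(x)/25.
General solution: w = 8*exp(x)/25 + C1*cos(4*x)*exp(-2*x) + C2*exp(-2*x)*sin(4*x).
Apply the initial conditions: w(0) = 8/25 + C1 = -2 and w'(0) = 8/25 - 2*C1 + 4*C2 = 0. Solving gives C1 = -58/25, C2 = -31/25.

w = 8*exp(x)/25 - 58*cos(4*x)*exp(-2*x)/25 - 31*exp(-2*x)*sin(4*x)/25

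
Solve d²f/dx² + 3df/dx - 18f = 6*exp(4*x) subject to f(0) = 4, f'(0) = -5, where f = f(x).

Characteristic equation r² + 3r - 18 = 0 factors as (r - 3)(r + 6) = 0, so r = 3, -6.
Hence f_h = C1*exp(3*x) + C2*exp(-6*x).
Try f_p = A*exp(4*x). Substituting into the equation and dividing by exp(4*x) gives A = 3/5, so f_p = 3*exp(4*x)/5.
General solution: f = 3*exp(4*x)/5 + C1*exp(3*x) + C2*exp(-6*x).
Apply the initial conditions: f(0) = 3/5 + C1 + C2 = 4 and f'(0) = 12/5 - 6*C2 + 3*C1 = -5. Solving gives C1 = 13/9, C2 = 88/45.

f = 3*exp(4*x)/5 + 13*exp(3*x)/9 + 88*exp(-6*x)/45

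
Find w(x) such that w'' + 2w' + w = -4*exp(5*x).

Characteristic equation r² + 2r + 1 = 0 has discriminant (2)² - 4·(1) = 0, so r = -1 is a repeated root.
Hence w_h = (C1 + C2*x)*exp(-x).
Try w_p = A*exp(5*x). Substituting into the equation and dividing by exp(5*x) gives A = -1/9, so w_p = -exp(5*x)/9.

w = -exp(5*x)/9 + C1*exp(-x) + C2*x*exp(-x)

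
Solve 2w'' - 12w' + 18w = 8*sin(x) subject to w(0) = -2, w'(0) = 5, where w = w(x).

Divide through by 2: w'' - 6w' + 9w = 4*sin(x).
Characteristic equation r² - 6r + 9 = 0 has discriminant (-6)² - 4·(9) = 0, so r = 3 is a repeated root.
Hence w_h = (C1 + C2*x)*exp(3*x).
Try w_p = A*cos(x) + B*sin(x). Substituting and equating the coefficients of cos(x) and sin(x) gives A = 6/25, B = 8/25, so w_p = 6*cos(x)/25 + 8*sin(x)/25.
General solution: w = 6*cos(x)/25 + 8*sin(x)/25 + C1*exp(3*x) + C2*x*exp(3*x).
Apply the initial conditions: w(0) = 6/25 + C1 = -2 and w'(0) = 8/25 + C2 + 3*C1 = 5. Solving gives C1 = -56/25, C2 = 57/5.

w = -56*exp(3*x)/25 + 6*cos(x)/25 + 8*sin(x)/25 + 57*x*exp(3*x)/5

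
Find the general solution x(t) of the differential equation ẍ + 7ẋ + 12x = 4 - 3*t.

Characteristic equation r² + 7r + 12 = 0 factors as (r + 4)(r + 3) = 0, so r = -4, -3.
Hence x_h = C1*exp(-4*t) + C2*exp(-3*t).
For the particular solution try x_p = A0 + A1*t. Substituting and matching coefficients of each power of t gives A0 = 23/48, A1 = -1/4, so x_p = 23/48 - t/4.

x = 23/48 - t/4 + C1*exp(-4*t) + C2*exp(-3*t)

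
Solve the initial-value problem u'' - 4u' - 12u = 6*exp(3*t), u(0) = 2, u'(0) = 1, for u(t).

u = -2*exp(3*t)/5 + 7*exp(6*t)/8 + 61*exp(-2*t)/40

Characteristic equation r² - 4r - 12 = 0 factors as (r - 6)(r + 2) = 0, so r = 6, -2.
Hence u_h = C1*exp(6*t) + C2*exp(-2*t).
Try u_p = A*exp(3*t). Substituting into the equation and dividing by exp(3*t) gives A = -2/5, so u_p = -2*exp(3*t)/5.
General solution: u = -2*exp(3*t)/5 + C1*exp(6*t) + C2*exp(-2*t).
Apply the initial conditions: u(0) = -2/5 + C1 + C2 = 2 and u'(0) = -6/5 - 2*C2 + 6*C1 = 1. Solving gives C1 = 7/8, C2 = 61/40.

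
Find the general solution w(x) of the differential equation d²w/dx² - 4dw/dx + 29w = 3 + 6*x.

Characteristic equation r² - 4r + 29 = 0 has discriminant (-4)² - 4·(29) = -100 < 0, so r = 2 ± 5i.
Hence w_h = C1*cos(5*x)*exp(2*x) + C2*exp(2*x)*sin(5*x).
For the particular solution try w_p = A0 + A1*x. Substituting and matching coefficients of each power of x gives A0 = 111/841, A1 = 6/29, so w_p = 111/841 + 6*x/29.

w = 111/841 + 6*x/29 + C1*cos(5*x)*exp(2*x) + C2*exp(2*x)*sin(5*x)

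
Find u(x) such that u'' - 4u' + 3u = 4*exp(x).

Characteristic equation r² - 4r + 3 = 0 factors as (r - 1)(r - 3) = 0, so r = 1, 3.
Hence u_h = C1*exp(x) + C2*exp(3*x).
Since exp(x) solves the homogeneous equation (r = 1 is a root of multiplicity 1), multiply the trial by x. Try u_p = A*x*exp(x). Substituting into the equation and dividing by exp(x) gives A = -2, so u_p = -2*x*exp(x).

u = C1*exp(x) + C2*exp(3*x) - 2*x*exp(x)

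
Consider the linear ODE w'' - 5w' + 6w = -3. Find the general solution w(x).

Characteristic equation r² - 5r + 6 = 0 factors as (r - 2)(r - 3) = 0, so r = 2, 3.
Hence w_h = C1*exp(2*x) + C2*exp(3*x).
For the particular solution try w_p = A0. Substituting and matching coefficients of each power of x gives A0 = -1/2, so w_p = -1/2.

w = -1/2 + C1*exp(2*x) + C2*exp(3*x)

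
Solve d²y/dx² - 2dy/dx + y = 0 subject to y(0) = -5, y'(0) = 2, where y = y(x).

Characteristic equation r² - 2r + 1 = 0 has discriminant (-2)² - 4·(1) = 0, so r = 1 is a repeated root.
Hence y_h = (C1 + C2*x)*exp(x).
Apply the initial conditions: y(0) = C1 = -5 and y'(0) = C1 + C2 = 2. Solving gives C1 = -5, C2 = 7.

y = -5*exp(x) + 7*x*exp(x)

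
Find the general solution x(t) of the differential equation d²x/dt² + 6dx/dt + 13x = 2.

Characteristic equation r² + 6r + 13 = 0 has discriminant (6)² - 4·(13) = -16 < 0, so r = -3 ± 2i.
Hence x_h = C1*cos(2*t)*exp(-3*t) + C2*exp(-3*t)*sin(2*t).
For the particular solution try x_p = A0. Substituting and matching coefficients of each power of t gives A0 = 2/13, so x_p = 2/13.

x = 2/13 + C1*cos(2*t)*exp(-3*t) + C2*exp(-3*t)*sin(2*t)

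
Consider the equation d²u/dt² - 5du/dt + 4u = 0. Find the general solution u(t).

Characteristic equation r² - 5r + 4 = 0 factors as (r - 1)(r - 4) = 0, so r = 1, 4.
Hence u_h = C1*exp(t) + C2*exp(4*t).

u = C1*exp(t) + C2*exp(4*t)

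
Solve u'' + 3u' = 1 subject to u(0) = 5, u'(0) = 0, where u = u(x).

u = 44/9 + x/3 + exp(-3*x)/9

Characteristic equation r² + 3r = 0 factors as (r + 3)r = 0, so r = -3, 0.
Hence u_h = C1*exp(-3*x) + C2.
Since 0 is a characteristic root (multiplicity 1), multiply the polynomial trial by x: try u_p = A0*x. Substituting and matching coefficients of each power of x gives A0 = 1/3, so u_p = x/3.
General solution: u = C2 + x/3 + C1*exp(-3*x).
Apply the initial conditions: u(0) = C1 + C2 = 5 and u'(0) = 1/3 - 3*C1 = 0. Solving gives C1 = 1/9, C2 = 44/9.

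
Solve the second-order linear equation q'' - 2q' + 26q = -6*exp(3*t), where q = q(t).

Characteristic equation r² - 2r + 26 = 0 has discriminant (-2)² - 4·(26) = -100 < 0, so r = 1 ± 5i.
Hence q_h = C1*cos(5*t)*exp(t) + C2*exp(t)*sin(5*t).
Try q_p = A*exp(3*t). Substituting into the equation and dividing by exp(3*t) gives A = -6/29, so q_p = -6*exp(3*t)/29.

q = -6*exp(3*t)/29 + C1*cos(5*t)*exp(t) + C2*exp(t)*sin(5*t)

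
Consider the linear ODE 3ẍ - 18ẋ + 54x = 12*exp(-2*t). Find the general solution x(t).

x = 2*exp(-2*t)/17 + C1*cos(3*t)*exp(3*t) + C2*exp(3*t)*sin(3*t)

Divide through by 3: x'' - 6x' + 18x = 4*exp(-2*t).
Characteristic equation r² - 6r + 18 = 0 has discriminant (-6)² - 4·(18) = -36 < 0, so r = 3 ± 3i.
Hence x_h = C1*cos(3*t)*exp(3*t) + C2*exp(3*t)*sin(3*t).
Try x_p = A*exp(-2*t). Substituting into the equation and dividing by exp(-2*t) gives A = 2/17, so x_p = 2*exp(-2*t)/17.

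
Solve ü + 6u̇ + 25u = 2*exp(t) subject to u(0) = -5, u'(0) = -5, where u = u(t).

Characteristic equation r² + 6r + 25 = 0 has discriminant (6)² - 4·(25) = -64 < 0, so r = -3 ± 4i.
Hence u_h = C1*cos(4*t)*exp(-3*t) + C2*exp(-3*t)*sin(4*t).
Try u_p = A*exp(t). Substituting into the equation and dividing by exp(t) gives A = 1/16, so u_p = exp(t)/16.
General solution: u = exp(t)/16 + C1*cos(4*t)*exp(-3*t) + C2*exp(-3*t)*sin(4*t).
Apply the initial conditions: u(0) = 1/16 + C1 = -5 and u'(0) = 1/16 - 3*C1 + 4*C2 = -5. Solving gives C1 = -81/16, C2 = -81/16.

u = exp(t)/16 - 81*cos(4*t)*exp(-3*t)/16 - 81*exp(-3*t)*sin(4*t)/16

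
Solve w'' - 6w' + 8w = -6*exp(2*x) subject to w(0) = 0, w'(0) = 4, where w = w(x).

Characteristic equation r² - 6r + 8 = 0 factors as (r - 4)(r - 2) = 0, so r = 4, 2.
Hence w_h = C1*exp(4*x) + C2*exp(2*x).
Since exp(2*x) solves the homogeneous equation (r = 2 is a root of multiplicity 1), multiply the trial by x. Try w_p = A*x*exp(2*x). Substituting into the equation and dividing by exp(2*x) gives A = 3, so w_p = 3*x*exp(2*x).
General solution: w = C1*exp(4*x) + C2*exp(2*x) + 3*x*exp(2*x).
Apply the initial conditions: w(0) = C1 + C2 = 0 and w'(0) = 3 + 2*C2 + 4*C1 = 4. Solving gives C1 = 1/2, C2 = -1/2.

w = exp(4*x)/2 - exp(2*x)/2 + 3*x*exp(2*x)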